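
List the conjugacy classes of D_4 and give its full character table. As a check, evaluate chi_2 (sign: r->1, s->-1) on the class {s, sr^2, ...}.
Conjugacy classes: {e} of size 1, {r^2} of size 1, {r^1, r^3} of size 2, {s, sr^2, ...} of size 2, {sr, sr^3, ...} of size 2.
Character table:
  irrep \ class              {e} (size 1)  {r^2} (size 1)  {r^1, r^3} (size 2)  {s, sr^2, ...} (size 2)  {sr, sr^3, ...} (size 2)
  chi_1 (triv)               1             1               1                    1                        1                       
  chi_2 (sign: r->1, s->-1)  1             1               1                    -1                       -1                      
  chi_3 (r->-1, s->1)        1             1               -1                   1                        -1                      
  chi_4 (r->-1, s->-1)       1             1               -1                   -1                       1                       
  chi_5 (2d, j=1)            2             -2              0                    0                        0                       

Spot check: chi_2 (sign: r->1, s->-1) on {s, sr^2, ...} = -1.

Solution. D_4 has order 2*4 = 8 with 5 conjugacy classes, hence 5 irreducibles. Sum of squared dims 1 + 1 + 1 + 1 + 4 = 8 = |G|. Linear characters come from the abelianisation; the 2-dimensional irreps have character r^k -> 2*cos(2*pi*j*k/4), reflections -> 0.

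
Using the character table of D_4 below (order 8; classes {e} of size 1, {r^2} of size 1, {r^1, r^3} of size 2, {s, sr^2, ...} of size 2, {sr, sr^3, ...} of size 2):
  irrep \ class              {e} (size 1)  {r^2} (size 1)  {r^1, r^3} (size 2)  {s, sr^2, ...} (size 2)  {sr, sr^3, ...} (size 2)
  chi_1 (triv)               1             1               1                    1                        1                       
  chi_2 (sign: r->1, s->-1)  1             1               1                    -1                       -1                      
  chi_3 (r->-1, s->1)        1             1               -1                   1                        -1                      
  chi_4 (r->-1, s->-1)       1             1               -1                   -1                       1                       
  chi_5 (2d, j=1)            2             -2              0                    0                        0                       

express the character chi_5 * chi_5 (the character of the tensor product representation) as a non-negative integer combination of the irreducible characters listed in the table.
chi_5 tensor chi_5 = chi_1 + chi_2 + chi_3 + chi_4 (all other irreducibles have multiplicity 0).

The character of a tensor product is the pointwise product (chi_5 * chi_5)(C) = chi_5(C) * chi_5(C):
  {e}: (2)*(2), {r^2}: (-2)*(-2), {r^1, r^3}: (0)*(0), {s, sr^2, ...}: (0)*(0), {sr, sr^3, ...}: (0)*(0)
so (chi_5 * chi_5) takes values
  {e} -> 4, {r^2} -> 4, {r^1, r^3} -> 0, {s, sr^2, ...} -> 0, {sr, sr^3, ...} -> 0.
Now take the inner product of this character with each irreducible chi from the table, <chi_5*chi_5, chi> = (1/8) sum_C |C| (chi_5*chi_5)(C) conj(chi(C)):
  <chi_5*chi_5, chi_1> = (1/8)[1*(4)*conj(1) + 1*(4)*conj(1) + 2*(0)*conj(1) + 2*(0)*conj(1) + 2*(0)*conj(1)]
      = (1/8)[(4) + (4) + (0) + (0) + (0)] = 8/8 = 1
  <chi_5*chi_5, chi_2> = (1/8)[1*(4)*conj(1) + 1*(4)*conj(1) + 2*(0)*conj(1) + 2*(0)*conj(-1) + 2*(0)*conj(-1)]
      = (1/8)[(4) + (4) + (0) + (0) + (0)] = 8/8 = 1
  <chi_5*chi_5, chi_3> = (1/8)[1*(4)*conj(1) + 1*(4)*conj(1) + 2*(0)*conj(-1) + 2*(0)*conj(1) + 2*(0)*conj(-1)]
      = (1/8)[(4) + (4) + (0) + (0) + (0)] = 8/8 = 1
  <chi_5*chi_5, chi_4> = (1/8)[1*(4)*conj(1) + 1*(4)*conj(1) + 2*(0)*conj(-1) + 2*(0)*conj(-1) + 2*(0)*conj(1)]
      = (1/8)[(4) + (4) + (0) + (0) + (0)] = 8/8 = 1
  <chi_5*chi_5, chi_5> = (1/8)[1*(4)*conj(2) + 1*(4)*conj(-2) + 2*(0)*conj(0) + 2*(0)*conj(0) + 2*(0)*conj(0)]
      = (1/8)[(8) + (-8) + (0) + (0) + (0)] = 0/8 = 0
Hence the multiplicities are chi_1: 1, chi_2: 1, chi_3: 1, chi_4: 1. Dimension check: dim(chi_5)*dim(chi_5) = 2*2 = 4 and sum (mult * dim) = 1*1 + 1*1 + 1*1 + 1*1 = 4.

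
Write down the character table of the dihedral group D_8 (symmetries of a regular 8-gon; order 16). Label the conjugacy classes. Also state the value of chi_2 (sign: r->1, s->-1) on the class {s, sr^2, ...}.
Conjugacy classes: {e} of size 1, {r^4} of size 1, {r^1, r^7} of size 2, {r^2, r^6} of size 2, {r^3, r^5} of size 2, {s, sr^2, ...} of size 4, {sr, sr^3, ...} of size 4.
Character table:
  irrep \ class              {e} (size 1)  {r^4} (size 1)  {r^1, r^7} (size 2)  {r^2, r^6} (size 2)  {r^3, r^5} (size 2)  {s, sr^2, ...} (size 4)  {sr, sr^3, ...} (size 4)
  chi_1 (triv)               1             1               1                    1                    1                    1                        1                       
  chi_2 (sign: r->1, s->-1)  1             1               1                    1                    1                    -1                       -1                      
  chi_3 (r->-1, s->1)        1             1               -1                   1                    -1                   1                        -1                      
  chi_4 (r->-1, s->-1)       1             1               -1                   1                    -1                   -1                       1                       
  chi_5 (2d, j=1)            2             -2              sqrt(2)              0                    -sqrt(2)             0                        0                       
  chi_6 (2d, j=2)            2             2               0                    -2                   0                    0                        0                       
  chi_7 (2d, j=3)            2             -2              -sqrt(2)             0                    sqrt(2)              0                        0                       

Spot check: chi_2 (sign: r->1, s->-1) on {s, sr^2, ...} = -1.

Solution. D_8 has order 2*8 = 16 with 7 conjugacy classes, hence 7 irreducibles. Sum of squared dims 1 + 1 + 1 + 1 + 4 + 4 + 4 = 16 = |G|. Linear characters come from the abelianisation; the 2-dimensional irreps have character r^k -> 2*cos(2*pi*j*k/8), reflections -> 0.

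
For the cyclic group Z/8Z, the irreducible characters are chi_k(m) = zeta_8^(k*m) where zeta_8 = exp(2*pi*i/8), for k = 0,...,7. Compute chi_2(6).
chi_2(6) = zeta_8^12 = -1

Working: chi_2(6) = zeta_8^(2*6) = zeta_8^12. Since zeta_8^8 = 1, this equals zeta_8^4 = exp(2*pi*i*4/8) = -1.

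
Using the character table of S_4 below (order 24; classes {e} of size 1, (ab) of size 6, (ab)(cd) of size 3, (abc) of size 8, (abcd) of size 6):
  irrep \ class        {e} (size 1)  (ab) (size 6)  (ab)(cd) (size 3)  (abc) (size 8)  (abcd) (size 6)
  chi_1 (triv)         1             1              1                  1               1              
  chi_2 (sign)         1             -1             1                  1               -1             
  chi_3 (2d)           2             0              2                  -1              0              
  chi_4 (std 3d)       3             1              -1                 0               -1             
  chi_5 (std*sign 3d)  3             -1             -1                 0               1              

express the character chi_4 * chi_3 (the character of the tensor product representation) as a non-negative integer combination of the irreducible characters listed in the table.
chi_4 tensor chi_3 = chi_4 + chi_5 (all other irreducibles have multiplicity 0).

Why: The character of a tensor product is the pointwise product (chi_4 * chi_3)(C) = chi_4(C) * chi_3(C):
  {e}: (3)*(2), (ab): (1)*(0), (ab)(cd): (-1)*(2), (abc): (0)*(-1), (abcd): (-1)*(0)
so (chi_4 * chi_3) takes values
  {e} -> 6, (ab) -> 0, (ab)(cd) -> -2, (abc) -> 0, (abcd) -> 0.
Now take the inner product of this character with each irreducible chi from the table, <chi_4*chi_3, chi> = (1/24) sum_C |C| (chi_4*chi_3)(C) conj(chi(C)):
  <chi_4*chi_3, chi_1> = (1/24)[1*(6)*conj(1) + 6*(0)*conj(1) + 3*(-2)*conj(1) + 8*(0)*conj(1) + 6*(0)*conj(1)]
      = (1/24)[(6) + (0) + (-6) + (0) + (0)] = 0/24 = 0
  <chi_4*chi_3, chi_2> = (1/24)[1*(6)*conj(1) + 6*(0)*conj(-1) + 3*(-2)*conj(1) + 8*(0)*conj(1) + 6*(0)*conj(-1)]
      = (1/24)[(6) + (0) + (-6) + (0) + (0)] = 0/24 = 0
  <chi_4*chi_3, chi_3> = (1/24)[1*(6)*conj(2) + 6*(0)*conj(0) + 3*(-2)*conj(2) + 8*(0)*conj(-1) + 6*(0)*conj(0)]
      = (1/24)[(12) + (0) + (-12) + (0) + (0)] = 0/24 = 0
  <chi_4*chi_3, chi_4> = (1/24)[1*(6)*conj(3) + 6*(0)*conj(1) + 3*(-2)*conj(-1) + 8*(0)*conj(0) + 6*(0)*conj(-1)]
      = (1/24)[(18) + (0) + (6) + (0) + (0)] = 24/24 = 1
  <chi_4*chi_3, chi_5> = (1/24)[1*(6)*conj(3) + 6*(0)*conj(-1) + 3*(-2)*conj(-1) + 8*(0)*conj(0) + 6*(0)*conj(1)]
      = (1/24)[(18) + (0) + (6) + (0) + (0)] = 24/24 = 1
Hence the multiplicities are chi_4: 1, chi_5: 1. Dimension check: dim(chi_4)*dim(chi_3) = 3*2 = 6 and sum (mult * dim) = 1*3 + 1*3 = 6.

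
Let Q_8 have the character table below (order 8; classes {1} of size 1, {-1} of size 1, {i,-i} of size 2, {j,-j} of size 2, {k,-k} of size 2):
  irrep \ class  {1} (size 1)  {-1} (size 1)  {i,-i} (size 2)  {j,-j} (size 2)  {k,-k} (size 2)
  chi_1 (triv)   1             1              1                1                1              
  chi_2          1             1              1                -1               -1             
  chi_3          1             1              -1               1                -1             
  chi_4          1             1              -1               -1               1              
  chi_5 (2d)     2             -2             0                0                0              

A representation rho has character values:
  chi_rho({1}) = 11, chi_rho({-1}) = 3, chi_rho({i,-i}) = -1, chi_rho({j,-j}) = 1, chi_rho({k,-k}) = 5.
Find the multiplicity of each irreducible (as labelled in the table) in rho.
Multiplicities: chi_1: 3, chi_2: 0, chi_3: 1, chi_4: 3, chi_5: 2.

Derivation: Use <chi_rho, chi> = (1/|G|) sum_C |C| * chi_rho(C) * conj(chi(C)) with |G| = 8 for each irreducible chi in the table:
  <chi_rho, chi_1> = (1/8)[1*(11)*conj(1) + 1*(3)*conj(1) + 2*(-1)*conj(1) + 2*(1)*conj(1) + 2*(5)*conj(1)]
      = (1/8)[(11) + (3) + (-2) + (2) + (10)] = 24/8 = 3
  <chi_rho, chi_2> = (1/8)[1*(11)*conj(1) + 1*(3)*conj(1) + 2*(-1)*conj(1) + 2*(1)*conj(-1) + 2*(5)*conj(-1)]
      = (1/8)[(11) + (3) + (-2) + (-2) + (-10)] = 0/8 = 0
  <chi_rho, chi_3> = (1/8)[1*(11)*conj(1) + 1*(3)*conj(1) + 2*(-1)*conj(-1) + 2*(1)*conj(1) + 2*(5)*conj(-1)]
      = (1/8)[(11) + (3) + (2) + (2) + (-10)] = 8/8 = 1
  <chi_rho, chi_4> = (1/8)[1*(11)*conj(1) + 1*(3)*conj(1) + 2*(-1)*conj(-1) + 2*(1)*conj(-1) + 2*(5)*conj(1)]
      = (1/8)[(11) + (3) + (2) + (-2) + (10)] = 24/8 = 3
  <chi_rho, chi_5> = (1/8)[1*(11)*conj(2) + 1*(3)*conj(-2) + 2*(-1)*conj(0) + 2*(1)*conj(0) + 2*(5)*conj(0)]
      = (1/8)[(22) + (-6) + (0) + (0) + (0)] = 16/8 = 2
Dimension check: dim(rho) = sum (mult * dim) = 3*1 + 0*1 + 1*1 + 3*1 + 2*2 = 11 = chi_rho(e) = 11.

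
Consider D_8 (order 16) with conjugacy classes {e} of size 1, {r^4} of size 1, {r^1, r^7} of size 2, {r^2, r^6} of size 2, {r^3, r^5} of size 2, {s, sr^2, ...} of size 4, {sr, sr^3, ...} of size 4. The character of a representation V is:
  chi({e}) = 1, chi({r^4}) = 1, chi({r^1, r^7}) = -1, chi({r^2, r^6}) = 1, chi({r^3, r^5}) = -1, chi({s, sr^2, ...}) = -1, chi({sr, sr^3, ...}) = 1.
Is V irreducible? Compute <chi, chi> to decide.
Irreducible: <chi, chi> = 1.

<chi, chi> = (1/|G|) sum_C |C| * |chi(C)|^2 = (1/16)[1*|1|^2 + 1*|1|^2 + 2*|-1|^2 + 2*|1|^2 + 2*|-1|^2 + 4*|-1|^2 + 4*|1|^2]
  = (1/16)[(1) + (1) + (2) + (2) + (2) + (4) + (4)] = 16/16 = 1.
A character is irreducible iff <chi, chi> = 1, so this representation is irreducible.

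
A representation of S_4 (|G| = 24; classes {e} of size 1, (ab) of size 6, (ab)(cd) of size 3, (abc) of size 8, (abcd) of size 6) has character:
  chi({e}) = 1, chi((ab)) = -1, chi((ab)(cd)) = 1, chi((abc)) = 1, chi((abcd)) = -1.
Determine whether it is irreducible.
Irreducible: <chi, chi> = 1.

<chi, chi> = (1/|G|) sum_C |C| * |chi(C)|^2 = (1/24)[1*|1|^2 + 6*|-1|^2 + 3*|1|^2 + 8*|1|^2 + 6*|-1|^2]
  = (1/24)[(1) + (6) + (3) + (8) + (6)] = 24/24 = 1.
A character is irreducible iff <chi, chi> = 1, so this representation is irreducible.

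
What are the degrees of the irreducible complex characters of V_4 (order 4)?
Dimensions: 1, 1, 1, 1

Explanation: There are 4 irreducibles (= number of conjugacy classes). Their dimensions d_i satisfy sum d_i^2 = |G| = 4: 1 + 1 + 1 + 1 = 4.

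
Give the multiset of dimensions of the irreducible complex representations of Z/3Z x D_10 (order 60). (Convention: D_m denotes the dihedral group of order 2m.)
Dimensions: 1, 1, 1, 1, 1, 1, 1, 1, 1, 1, 1, 1, 2, 2, 2, 2, 2, 2, 2, 2, 2, 2, 2, 2

Explanation: There are 24 irreducibles (= number of conjugacy classes). Their dimensions d_i satisfy sum d_i^2 = |G| = 60: 1 + 1 + 1 + 1 + 1 + 1 + 1 + 1 + 1 + 1 + 1 + 1 + 4 + 4 + 4 + 4 + 4 + 4 + 4 + 4 + 4 + 4 + 4 + 4 = 60. (For the product with Z/3Z: each of the 3 1-dim characters of Z/3Z tensors with each irrep of D_10, giving 3 copies of each D_10-dimension.)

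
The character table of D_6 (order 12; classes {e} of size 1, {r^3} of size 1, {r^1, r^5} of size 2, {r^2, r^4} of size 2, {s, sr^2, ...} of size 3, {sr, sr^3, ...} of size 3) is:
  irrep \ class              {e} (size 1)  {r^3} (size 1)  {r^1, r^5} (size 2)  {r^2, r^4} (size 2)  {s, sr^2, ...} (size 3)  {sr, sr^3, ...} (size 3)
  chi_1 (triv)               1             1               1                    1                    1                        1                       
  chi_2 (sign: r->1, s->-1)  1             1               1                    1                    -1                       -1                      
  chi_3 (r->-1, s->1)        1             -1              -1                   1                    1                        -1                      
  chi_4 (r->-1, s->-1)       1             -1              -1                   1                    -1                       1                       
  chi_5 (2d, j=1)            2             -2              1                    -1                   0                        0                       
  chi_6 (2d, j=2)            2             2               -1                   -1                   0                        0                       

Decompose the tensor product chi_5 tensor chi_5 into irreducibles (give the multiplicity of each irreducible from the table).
chi_5 tensor chi_5 = chi_1 + chi_2 + chi_6 (all other irreducibles have multiplicity 0).

Argument: The character of a tensor product is the pointwise product (chi_5 * chi_5)(C) = chi_5(C) * chi_5(C):
  {e}: (2)*(2), {r^3}: (-2)*(-2), {r^1, r^5}: (1)*(1), {r^2, r^4}: (-1)*(-1), {s, sr^2, ...}: (0)*(0), {sr, sr^3, ...}: (0)*(0)
so (chi_5 * chi_5) takes values
  {e} -> 4, {r^3} -> 4, {r^1, r^5} -> 1, {r^2, r^4} -> 1, {s, sr^2, ...} -> 0, {sr, sr^3, ...} -> 0.
Now take the inner product of this character with each irreducible chi from the table, <chi_5*chi_5, chi> = (1/12) sum_C |C| (chi_5*chi_5)(C) conj(chi(C)):
  <chi_5*chi_5, chi_1> = (1/12)[1*(4)*conj(1) + 1*(4)*conj(1) + 2*(1)*conj(1) + 2*(1)*conj(1) + 3*(0)*conj(1) + 3*(0)*conj(1)]
      = (1/12)[(4) + (4) + (2) + (2) + (0) + (0)] = 12/12 = 1
  <chi_5*chi_5, chi_2> = (1/12)[1*(4)*conj(1) + 1*(4)*conj(1) + 2*(1)*conj(1) + 2*(1)*conj(1) + 3*(0)*conj(-1) + 3*(0)*conj(-1)]
      = (1/12)[(4) + (4) + (2) + (2) + (0) + (0)] = 12/12 = 1
  <chi_5*chi_5, chi_3> = (1/12)[1*(4)*conj(1) + 1*(4)*conj(-1) + 2*(1)*conj(-1) + 2*(1)*conj(1) + 3*(0)*conj(1) + 3*(0)*conj(-1)]
      = (1/12)[(4) + (-4) + (-2) + (2) + (0) + (0)] = 0/12 = 0
  <chi_5*chi_5, chi_4> = (1/12)[1*(4)*conj(1) + 1*(4)*conj(-1) + 2*(1)*conj(-1) + 2*(1)*conj(1) + 3*(0)*conj(-1) + 3*(0)*conj(1)]
      = (1/12)[(4) + (-4) + (-2) + (2) + (0) + (0)] = 0/12 = 0
  <chi_5*chi_5, chi_5> = (1/12)[1*(4)*conj(2) + 1*(4)*conj(-2) + 2*(1)*conj(1) + 2*(1)*conj(-1) + 3*(0)*conj(0) + 3*(0)*conj(0)]
      = (1/12)[(8) + (-8) + (2) + (-2) + (0) + (0)] = 0/12 = 0
  <chi_5*chi_5, chi_6> = (1/12)[1*(4)*conj(2) + 1*(4)*conj(2) + 2*(1)*conj(-1) + 2*(1)*conj(-1) + 3*(0)*conj(0) + 3*(0)*conj(0)]
      = (1/12)[(8) + (8) + (-2) + (-2) + (0) + (0)] = 12/12 = 1
Hence the multiplicities are chi_1: 1, chi_2: 1, chi_6: 1. Dimension check: dim(chi_5)*dim(chi_5) = 2*2 = 4 and sum (mult * dim) = 1*1 + 1*1 + 1*2 = 4.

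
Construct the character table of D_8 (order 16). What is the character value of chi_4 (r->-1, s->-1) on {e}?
Conjugacy classes: {e} of size 1, {r^4} of size 1, {r^1, r^7} of size 2, {r^2, r^6} of size 2, {r^3, r^5} of size 2, {s, sr^2, ...} of size 4, {sr, sr^3, ...} of size 4.
Character table:
  irrep \ class              {e} (size 1)  {r^4} (size 1)  {r^1, r^7} (size 2)  {r^2, r^6} (size 2)  {r^3, r^5} (size 2)  {s, sr^2, ...} (size 4)  {sr, sr^3, ...} (size 4)
  chi_1 (triv)               1             1               1                    1                    1                    1                        1                       
  chi_2 (sign: r->1, s->-1)  1             1               1                    1                    1                    -1                       -1                      
  chi_3 (r->-1, s->1)        1             1               -1                   1                    -1                   1                        -1                      
  chi_4 (r->-1, s->-1)       1             1               -1                   1                    -1                   -1                       1                       
  chi_5 (2d, j=1)            2             -2              sqrt(2)              0                    -sqrt(2)             0                        0                       
  chi_6 (2d, j=2)            2             2               0                    -2                   0                    0                        0                       
  chi_7 (2d, j=3)            2             -2              -sqrt(2)             0                    sqrt(2)              0                        0                       

Spot check: chi_4 (r->-1, s->-1) on {e} = 1.

Derivation: D_8 has order 2*8 = 16 with 7 conjugacy classes, hence 7 irreducibles. Sum of squared dims 1 + 1 + 1 + 1 + 4 + 4 + 4 = 16 = |G|. Linear characters come from the abelianisation; the 2-dimensional irreps have character r^k -> 2*cos(2*pi*j*k/8), reflections -> 0.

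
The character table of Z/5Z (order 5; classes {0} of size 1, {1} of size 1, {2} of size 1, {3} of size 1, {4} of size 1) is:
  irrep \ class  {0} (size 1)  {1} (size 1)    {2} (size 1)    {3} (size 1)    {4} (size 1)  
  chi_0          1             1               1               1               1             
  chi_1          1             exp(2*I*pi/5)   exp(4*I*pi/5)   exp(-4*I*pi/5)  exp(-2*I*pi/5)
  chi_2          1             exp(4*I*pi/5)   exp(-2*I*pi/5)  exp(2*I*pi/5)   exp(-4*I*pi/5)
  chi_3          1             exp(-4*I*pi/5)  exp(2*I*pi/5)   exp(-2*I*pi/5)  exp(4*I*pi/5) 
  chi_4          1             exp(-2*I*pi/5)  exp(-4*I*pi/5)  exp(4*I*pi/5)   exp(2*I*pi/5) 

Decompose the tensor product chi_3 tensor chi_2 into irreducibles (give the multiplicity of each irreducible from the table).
chi_3 tensor chi_2 = chi_0 (all other irreducibles have multiplicity 0).

The character of a tensor product is the pointwise product (chi_3 * chi_2)(C) = chi_3(C) * chi_2(C):
  {0}: (1)*(1), {1}: (exp(-4*I*pi/5))*(exp(4*I*pi/5)), {2}: (exp(2*I*pi/5))*(exp(-2*I*pi/5)), {3}: (exp(-2*I*pi/5))*(exp(2*I*pi/5)), {4}: (exp(4*I*pi/5))*(exp(-4*I*pi/5))
so (chi_3 * chi_2) takes values
  {0} -> 1, {1} -> 1, {2} -> 1, {3} -> 1, {4} -> 1.
Now take the inner product of this character with each irreducible chi from the table, <chi_3*chi_2, chi> = (1/5) sum_C |C| (chi_3*chi_2)(C) conj(chi(C)):
  <chi_3*chi_2, chi_0> = (1/5)[1*(1)*conj(1) + 1*(1)*conj(1) + 1*(1)*conj(1) + 1*(1)*conj(1) + 1*(1)*conj(1)]
      = (1/5)[(1) + (1) + (1) + (1) + (1)] = 5/5 = 1
  <chi_3*chi_2, chi_1> = (1/5)[1*(1)*conj(1) + 1*(1)*conj(exp(2*I*pi/5)) + 1*(1)*conj(exp(4*I*pi/5)) + 1*(1)*conj(exp(-4*I*pi/5)) + 1*(1)*conj(exp(-2*I*pi/5))]
      = (1/5)[(1) + (exp(-2*I*pi/5)) + (exp(-4*I*pi/5)) + (exp(4*I*pi/5)) + (exp(2*I*pi/5))] = 0/5 = 0
  <chi_3*chi_2, chi_2> = (1/5)[1*(1)*conj(1) + 1*(1)*conj(exp(4*I*pi/5)) + 1*(1)*conj(exp(-2*I*pi/5)) + 1*(1)*conj(exp(2*I*pi/5)) + 1*(1)*conj(exp(-4*I*pi/5))]
      = (1/5)[(1) + (exp(-4*I*pi/5)) + (exp(2*I*pi/5)) + (exp(-2*I*pi/5)) + (exp(4*I*pi/5))] = 0/5 = 0
  <chi_3*chi_2, chi_3> = (1/5)[1*(1)*conj(1) + 1*(1)*conj(exp(-4*I*pi/5)) + 1*(1)*conj(exp(2*I*pi/5)) + 1*(1)*conj(exp(-2*I*pi/5)) + 1*(1)*conj(exp(4*I*pi/5))]
      = (1/5)[(1) + (exp(4*I*pi/5)) + (exp(-2*I*pi/5)) + (exp(2*I*pi/5)) + (exp(-4*I*pi/5))] = 0/5 = 0
  <chi_3*chi_2, chi_4> = (1/5)[1*(1)*conj(1) + 1*(1)*conj(exp(-2*I*pi/5)) + 1*(1)*conj(exp(-4*I*pi/5)) + 1*(1)*conj(exp(4*I*pi/5)) + 1*(1)*conj(exp(2*I*pi/5))]
      = (1/5)[(1) + (exp(2*I*pi/5)) + (exp(4*I*pi/5)) + (exp(-4*I*pi/5)) + (exp(-2*I*pi/5))] = 0/5 = 0
(Exp terms are combined using exp(i*s)*conj(exp(i*t)) = exp(i*(s-t)), and sums of them are collapsed using the identity that for every m > 1 the m distinct m-th roots of unity sum to 0, e.g. 1 + exp(2*I*pi/3) + exp(-2*I*pi/3) = 0.)
Hence the multiplicities are chi_0: 1. Dimension check: dim(chi_3)*dim(chi_2) = 1*1 = 1 and sum (mult * dim) = 1*1 = 1.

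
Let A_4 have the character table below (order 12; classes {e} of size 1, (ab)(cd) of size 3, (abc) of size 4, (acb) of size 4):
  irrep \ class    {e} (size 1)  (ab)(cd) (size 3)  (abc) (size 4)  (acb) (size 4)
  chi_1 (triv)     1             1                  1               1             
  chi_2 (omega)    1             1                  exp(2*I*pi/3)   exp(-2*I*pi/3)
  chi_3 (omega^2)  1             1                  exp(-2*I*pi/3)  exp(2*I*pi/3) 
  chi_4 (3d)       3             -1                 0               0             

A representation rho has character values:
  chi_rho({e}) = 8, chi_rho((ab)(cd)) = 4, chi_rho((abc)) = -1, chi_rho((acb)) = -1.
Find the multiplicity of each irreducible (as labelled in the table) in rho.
Multiplicities: chi_1: 1, chi_2: 2, chi_3: 2, chi_4: 1.

Solution. Use <chi_rho, chi> = (1/|G|) sum_C |C| * chi_rho(C) * conj(chi(C)) with |G| = 12 for each irreducible chi in the table:
  <chi_rho, chi_1> = (1/12)[1*(8)*conj(1) + 3*(4)*conj(1) + 4*(-1)*conj(1) + 4*(-1)*conj(1)]
      = (1/12)[(8) + (12) + (-4) + (-4)] = 12/12 = 1
  <chi_rho, chi_2> = (1/12)[1*(8)*conj(1) + 3*(4)*conj(1) + 4*(-1)*conj(exp(2*I*pi/3)) + 4*(-1)*conj(exp(-2*I*pi/3))]
      = (1/12)[(8) + (12) + (8 + 4*exp(-2*I*pi/3) + 8*exp(2*I*pi/3)) + (8 + 8*exp(-2*I*pi/3) + 4*exp(2*I*pi/3))] = 24/12 = 2
  <chi_rho, chi_3> = (1/12)[1*(8)*conj(1) + 3*(4)*conj(1) + 4*(-1)*conj(exp(-2*I*pi/3)) + 4*(-1)*conj(exp(2*I*pi/3))]
      = (1/12)[(8) + (12) + (8 + 8*exp(-2*I*pi/3) + 4*exp(2*I*pi/3)) + (8 + 4*exp(-2*I*pi/3) + 8*exp(2*I*pi/3))] = 24/12 = 2
  <chi_rho, chi_4> = (1/12)[1*(8)*conj(3) + 3*(4)*conj(-1) + 4*(-1)*conj(0) + 4*(-1)*conj(0)]
      = (1/12)[(24) + (-12) + (0) + (0)] = 12/12 = 1
(Exp terms are combined using exp(i*s)*conj(exp(i*t)) = exp(i*(s-t)), and sums of them are collapsed using the identity that for every m > 1 the m distinct m-th roots of unity sum to 0, e.g. 1 + exp(2*I*pi/3) + exp(-2*I*pi/3) = 0.)
Dimension check: dim(rho) = sum (mult * dim) = 1*1 + 2*1 + 2*1 + 1*3 = 8 = chi_rho(e) = 8.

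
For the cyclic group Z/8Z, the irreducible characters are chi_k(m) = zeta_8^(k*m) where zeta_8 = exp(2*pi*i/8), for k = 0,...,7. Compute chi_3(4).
chi_3(4) = zeta_8^12 = -1

Reasoning: chi_3(4) = zeta_8^(3*4) = zeta_8^12. Since zeta_8^8 = 1, this equals zeta_8^4 = exp(2*pi*i*4/8) = -1.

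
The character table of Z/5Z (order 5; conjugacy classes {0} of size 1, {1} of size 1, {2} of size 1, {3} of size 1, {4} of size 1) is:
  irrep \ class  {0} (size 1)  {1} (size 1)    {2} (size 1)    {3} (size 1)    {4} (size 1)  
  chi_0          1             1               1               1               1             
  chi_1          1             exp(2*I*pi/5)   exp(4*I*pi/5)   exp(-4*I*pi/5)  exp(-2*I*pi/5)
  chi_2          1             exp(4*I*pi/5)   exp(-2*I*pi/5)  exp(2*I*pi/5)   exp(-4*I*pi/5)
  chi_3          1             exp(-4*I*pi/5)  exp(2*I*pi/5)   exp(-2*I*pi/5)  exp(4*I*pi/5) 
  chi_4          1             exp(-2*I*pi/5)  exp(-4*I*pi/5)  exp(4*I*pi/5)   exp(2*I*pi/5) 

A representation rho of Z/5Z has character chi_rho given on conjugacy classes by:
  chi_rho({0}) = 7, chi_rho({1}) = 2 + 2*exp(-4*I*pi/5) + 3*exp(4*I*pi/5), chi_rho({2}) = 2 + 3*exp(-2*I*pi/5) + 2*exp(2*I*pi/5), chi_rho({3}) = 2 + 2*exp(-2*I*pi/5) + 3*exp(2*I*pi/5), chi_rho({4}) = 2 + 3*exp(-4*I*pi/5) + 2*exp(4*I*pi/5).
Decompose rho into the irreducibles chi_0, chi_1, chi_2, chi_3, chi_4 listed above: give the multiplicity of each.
Multiplicities: chi_0: 2, chi_1: 0, chi_2: 3, chi_3: 2, chi_4: 0.

Solution. Use <chi_rho, chi> = (1/|G|) sum_C |C| * chi_rho(C) * conj(chi(C)) with |G| = 5 for each irreducible chi in the table:
  <chi_rho, chi_0> = (1/5)[1*(7)*conj(1) + 1*(2 + 2*exp(-4*I*pi/5) + 3*exp(4*I*pi/5))*conj(1) + 1*(2 + 3*exp(-2*I*pi/5) + 2*exp(2*I*pi/5))*conj(1) + 1*(2 + 2*exp(-2*I*pi/5) + 3*exp(2*I*pi/5))*conj(1) + 1*(2 + 3*exp(-4*I*pi/5) + 2*exp(4*I*pi/5))*conj(1)]
      = (1/5)[(7) + (2 + 2*exp(-4*I*pi/5) + 3*exp(4*I*pi/5)) + (2 + 3*exp(-2*I*pi/5) + 2*exp(2*I*pi/5)) + (2 + 2*exp(-2*I*pi/5) + 3*exp(2*I*pi/5)) + (2 + 3*exp(-4*I*pi/5) + 2*exp(4*I*pi/5))] = 10/5 = 2
  <chi_rho, chi_1> = (1/5)[1*(7)*conj(1) + 1*(2 + 2*exp(-4*I*pi/5) + 3*exp(4*I*pi/5))*conj(exp(2*I*pi/5)) + 1*(2 + 3*exp(-2*I*pi/5) + 2*exp(2*I*pi/5))*conj(exp(4*I*pi/5)) + 1*(2 + 2*exp(-2*I*pi/5) + 3*exp(2*I*pi/5))*conj(exp(-4*I*pi/5)) + 1*(2 + 3*exp(-4*I*pi/5) + 2*exp(4*I*pi/5))*conj(exp(-2*I*pi/5))]
      = (1/5)[(7) + (2*exp(-2*I*pi/5) + 2*exp(4*I*pi/5) + 3*exp(2*I*pi/5)) + (2*exp(-2*I*pi/5) + 2*exp(-4*I*pi/5) + 3*exp(4*I*pi/5)) + (3*exp(-4*I*pi/5) + 2*exp(4*I*pi/5) + 2*exp(2*I*pi/5)) + (3*exp(-2*I*pi/5) + 2*exp(-4*I*pi/5) + 2*exp(2*I*pi/5))] = 0/5 = 0
  <chi_rho, chi_2> = (1/5)[1*(7)*conj(1) + 1*(2 + 2*exp(-4*I*pi/5) + 3*exp(4*I*pi/5))*conj(exp(4*I*pi/5)) + 1*(2 + 3*exp(-2*I*pi/5) + 2*exp(2*I*pi/5))*conj(exp(-2*I*pi/5)) + 1*(2 + 2*exp(-2*I*pi/5) + 3*exp(2*I*pi/5))*conj(exp(2*I*pi/5)) + 1*(2 + 3*exp(-4*I*pi/5) + 2*exp(4*I*pi/5))*conj(exp(-4*I*pi/5))]
      = (1/5)[(7) + (3 + 2*exp(-4*I*pi/5) + 2*exp(2*I*pi/5)) + (3 + 2*exp(4*I*pi/5) + 2*exp(2*I*pi/5)) + (3 + 2*exp(-2*I*pi/5) + 2*exp(-4*I*pi/5)) + (3 + 2*exp(-2*I*pi/5) + 2*exp(4*I*pi/5))] = 15/5 = 3
  <chi_rho, chi_3> = (1/5)[1*(7)*conj(1) + 1*(2 + 2*exp(-4*I*pi/5) + 3*exp(4*I*pi/5))*conj(exp(-4*I*pi/5)) + 1*(2 + 3*exp(-2*I*pi/5) + 2*exp(2*I*pi/5))*conj(exp(2*I*pi/5)) + 1*(2 + 2*exp(-2*I*pi/5) + 3*exp(2*I*pi/5))*conj(exp(-2*I*pi/5)) + 1*(2 + 3*exp(-4*I*pi/5) + 2*exp(4*I*pi/5))*conj(exp(4*I*pi/5))]
      = (1/5)[(7) + (2 + 3*exp(-2*I*pi/5) + 2*exp(4*I*pi/5)) + (2 + 2*exp(-2*I*pi/5) + 3*exp(-4*I*pi/5)) + (2 + 3*exp(4*I*pi/5) + 2*exp(2*I*pi/5)) + (2 + 2*exp(-4*I*pi/5) + 3*exp(2*I*pi/5))] = 10/5 = 2
  <chi_rho, chi_4> = (1/5)[1*(7)*conj(1) + 1*(2 + 2*exp(-4*I*pi/5) + 3*exp(4*I*pi/5))*conj(exp(-2*I*pi/5)) + 1*(2 + 3*exp(-2*I*pi/5) + 2*exp(2*I*pi/5))*conj(exp(-4*I*pi/5)) + 1*(2 + 2*exp(-2*I*pi/5) + 3*exp(2*I*pi/5))*conj(exp(4*I*pi/5)) + 1*(2 + 3*exp(-4*I*pi/5) + 2*exp(4*I*pi/5))*conj(exp(2*I*pi/5))]
      = (1/5)[(7) + (2*exp(-2*I*pi/5) + 3*exp(-4*I*pi/5) + 2*exp(2*I*pi/5)) + (2*exp(-4*I*pi/5) + 2*exp(4*I*pi/5) + 3*exp(2*I*pi/5)) + (3*exp(-2*I*pi/5) + 2*exp(-4*I*pi/5) + 2*exp(4*I*pi/5)) + (2*exp(-2*I*pi/5) + 3*exp(4*I*pi/5) + 2*exp(2*I*pi/5))] = 0/5 = 0
(Exp terms are combined using exp(i*s)*conj(exp(i*t)) = exp(i*(s-t)), and sums of them are collapsed using the identity that for every m > 1 the m distinct m-th roots of unity sum to 0, e.g. 1 + exp(2*I*pi/3) + exp(-2*I*pi/3) = 0.)
Dimension check: dim(rho) = sum (mult * dim) = 2*1 + 0*1 + 3*1 + 2*1 + 0*1 = 7 = chi_rho(e) = 7.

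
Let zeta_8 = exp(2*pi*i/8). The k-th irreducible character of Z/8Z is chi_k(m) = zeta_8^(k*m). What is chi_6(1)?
chi_6(1) = zeta_8^6 = -I

Argument: chi_6(1) = zeta_8^(6*1) = zeta_8^6. Since zeta_8^8 = 1, this equals zeta_8^6 = exp(2*pi*i*6/8) = -I.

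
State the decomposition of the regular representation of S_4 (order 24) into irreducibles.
Each irreducible V_i of dimension d_i appears with multiplicity d_i, i.e. rho_reg = (direct sum over all irreducibles V_i) d_i V_i. The irreducible dimensions for S_4 are 1, 1, 2, 3, 3: 2 irreducibles of dimension 1, each with multiplicity 1; 1 irreducible of dimension 2, with multiplicity 2; 2 irreducibles of dimension 3, each with multiplicity 3. Total dimension 2*1*1 + 1*2*2 + 2*3*3 = 24 = |G|.

Reasoning: General theorem: in the regular representation of a finite group G, each irreducible appears with multiplicity equal to its dimension. Check: dim(rho_reg) = sum d_i^2 = 1 + 1 + 4 + 9 + 9 = 24 = |G|.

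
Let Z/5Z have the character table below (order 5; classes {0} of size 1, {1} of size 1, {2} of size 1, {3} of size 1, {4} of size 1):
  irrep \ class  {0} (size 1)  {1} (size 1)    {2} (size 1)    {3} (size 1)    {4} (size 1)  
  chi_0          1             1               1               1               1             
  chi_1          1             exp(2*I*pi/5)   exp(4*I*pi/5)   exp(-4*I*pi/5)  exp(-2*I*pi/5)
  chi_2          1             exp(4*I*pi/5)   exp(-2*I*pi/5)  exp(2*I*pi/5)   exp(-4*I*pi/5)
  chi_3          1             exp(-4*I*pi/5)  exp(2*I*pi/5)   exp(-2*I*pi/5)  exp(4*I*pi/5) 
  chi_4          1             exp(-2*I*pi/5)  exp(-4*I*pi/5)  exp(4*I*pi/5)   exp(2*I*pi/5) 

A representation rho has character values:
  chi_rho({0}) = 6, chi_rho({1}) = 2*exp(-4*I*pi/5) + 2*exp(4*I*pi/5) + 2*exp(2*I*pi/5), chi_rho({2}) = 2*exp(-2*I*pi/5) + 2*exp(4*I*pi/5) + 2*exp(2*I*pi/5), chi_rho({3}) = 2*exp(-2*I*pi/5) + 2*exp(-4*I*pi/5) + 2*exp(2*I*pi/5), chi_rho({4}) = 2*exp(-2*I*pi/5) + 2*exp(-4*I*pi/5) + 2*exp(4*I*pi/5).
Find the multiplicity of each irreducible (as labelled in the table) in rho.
Multiplicities: chi_0: 0, chi_1: 2, chi_2: 2, chi_3: 2, chi_4: 0.

Justification: Use <chi_rho, chi> = (1/|G|) sum_C |C| * chi_rho(C) * conj(chi(C)) with |G| = 5 for each irreducible chi in the table:
  <chi_rho, chi_0> = (1/5)[1*(6)*conj(1) + 1*(2*exp(-4*I*pi/5) + 2*exp(4*I*pi/5) + 2*exp(2*I*pi/5))*conj(1) + 1*(2*exp(-2*I*pi/5) + 2*exp(4*I*pi/5) + 2*exp(2*I*pi/5))*conj(1) + 1*(2*exp(-2*I*pi/5) + 2*exp(-4*I*pi/5) + 2*exp(2*I*pi/5))*conj(1) + 1*(2*exp(-2*I*pi/5) + 2*exp(-4*I*pi/5) + 2*exp(4*I*pi/5))*conj(1)]
      = (1/5)[(6) + (2*exp(-4*I*pi/5) + 2*exp(4*I*pi/5) + 2*exp(2*I*pi/5)) + (2*exp(-2*I*pi/5) + 2*exp(4*I*pi/5) + 2*exp(2*I*pi/5)) + (2*exp(-2*I*pi/5) + 2*exp(-4*I*pi/5) + 2*exp(2*I*pi/5)) + (2*exp(-2*I*pi/5) + 2*exp(-4*I*pi/5) + 2*exp(4*I*pi/5))] = 0/5 = 0
  <chi_rho, chi_1> = (1/5)[1*(6)*conj(1) + 1*(2*exp(-4*I*pi/5) + 2*exp(4*I*pi/5) + 2*exp(2*I*pi/5))*conj(exp(2*I*pi/5)) + 1*(2*exp(-2*I*pi/5) + 2*exp(4*I*pi/5) + 2*exp(2*I*pi/5))*conj(exp(4*I*pi/5)) + 1*(2*exp(-2*I*pi/5) + 2*exp(-4*I*pi/5) + 2*exp(2*I*pi/5))*conj(exp(-4*I*pi/5)) + 1*(2*exp(-2*I*pi/5) + 2*exp(-4*I*pi/5) + 2*exp(4*I*pi/5))*conj(exp(-2*I*pi/5))]
      = (1/5)[(6) + (2 + 2*exp(4*I*pi/5) + 2*exp(2*I*pi/5)) + (2 + 2*exp(-2*I*pi/5) + 2*exp(4*I*pi/5)) + (2 + 2*exp(-4*I*pi/5) + 2*exp(2*I*pi/5)) + (2 + 2*exp(-2*I*pi/5) + 2*exp(-4*I*pi/5))] = 10/5 = 2
  <chi_rho, chi_2> = (1/5)[1*(6)*conj(1) + 1*(2*exp(-4*I*pi/5) + 2*exp(4*I*pi/5) + 2*exp(2*I*pi/5))*conj(exp(4*I*pi/5)) + 1*(2*exp(-2*I*pi/5) + 2*exp(4*I*pi/5) + 2*exp(2*I*pi/5))*conj(exp(-2*I*pi/5)) + 1*(2*exp(-2*I*pi/5) + 2*exp(-4*I*pi/5) + 2*exp(2*I*pi/5))*conj(exp(2*I*pi/5)) + 1*(2*exp(-2*I*pi/5) + 2*exp(-4*I*pi/5) + 2*exp(4*I*pi/5))*conj(exp(-4*I*pi/5))]
      = (1/5)[(6) + (2 + 2*exp(-2*I*pi/5) + 2*exp(2*I*pi/5)) + (2 + 2*exp(-4*I*pi/5) + 2*exp(4*I*pi/5)) + (2 + 2*exp(-4*I*pi/5) + 2*exp(4*I*pi/5)) + (2 + 2*exp(-2*I*pi/5) + 2*exp(2*I*pi/5))] = 10/5 = 2
  <chi_rho, chi_3> = (1/5)[1*(6)*conj(1) + 1*(2*exp(-4*I*pi/5) + 2*exp(4*I*pi/5) + 2*exp(2*I*pi/5))*conj(exp(-4*I*pi/5)) + 1*(2*exp(-2*I*pi/5) + 2*exp(4*I*pi/5) + 2*exp(2*I*pi/5))*conj(exp(2*I*pi/5)) + 1*(2*exp(-2*I*pi/5) + 2*exp(-4*I*pi/5) + 2*exp(2*I*pi/5))*conj(exp(-2*I*pi/5)) + 1*(2*exp(-2*I*pi/5) + 2*exp(-4*I*pi/5) + 2*exp(4*I*pi/5))*conj(exp(4*I*pi/5))]
      = (1/5)[(6) + (2 + 2*exp(-2*I*pi/5) + 2*exp(-4*I*pi/5)) + (2 + 2*exp(-4*I*pi/5) + 2*exp(2*I*pi/5)) + (2 + 2*exp(-2*I*pi/5) + 2*exp(4*I*pi/5)) + (2 + 2*exp(4*I*pi/5) + 2*exp(2*I*pi/5))] = 10/5 = 2
  <chi_rho, chi_4> = (1/5)[1*(6)*conj(1) + 1*(2*exp(-4*I*pi/5) + 2*exp(4*I*pi/5) + 2*exp(2*I*pi/5))*conj(exp(-2*I*pi/5)) + 1*(2*exp(-2*I*pi/5) + 2*exp(4*I*pi/5) + 2*exp(2*I*pi/5))*conj(exp(-4*I*pi/5)) + 1*(2*exp(-2*I*pi/5) + 2*exp(-4*I*pi/5) + 2*exp(2*I*pi/5))*conj(exp(4*I*pi/5)) + 1*(2*exp(-2*I*pi/5) + 2*exp(-4*I*pi/5) + 2*exp(4*I*pi/5))*conj(exp(2*I*pi/5))]
      = (1/5)[(6) + (2*exp(-2*I*pi/5) + 2*exp(-4*I*pi/5) + 2*exp(4*I*pi/5)) + (2*exp(-2*I*pi/5) + 2*exp(-4*I*pi/5) + 2*exp(2*I*pi/5)) + (2*exp(-2*I*pi/5) + 2*exp(4*I*pi/5) + 2*exp(2*I*pi/5)) + (2*exp(-4*I*pi/5) + 2*exp(4*I*pi/5) + 2*exp(2*I*pi/5))] = 0/5 = 0
(Exp terms are combined using exp(i*s)*conj(exp(i*t)) = exp(i*(s-t)), and sums of them are collapsed using the identity that for every m > 1 the m distinct m-th roots of unity sum to 0, e.g. 1 + exp(2*I*pi/3) + exp(-2*I*pi/3) = 0.)
Dimension check: dim(rho) = sum (mult * dim) = 0*1 + 2*1 + 2*1 + 2*1 + 0*1 = 6 = chi_rho(e) = 6.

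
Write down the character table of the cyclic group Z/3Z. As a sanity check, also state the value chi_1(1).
Character table of Z/3Z (irreps indexed chi_0,...,chi_2 with chi_k(m) = zeta_3^(k*m), zeta_3 = exp(2*pi*i/3)):
  irrep \ class  {0} (size 1)  {1} (size 1)    {2} (size 1)  
  chi_0          1             1               1             
  chi_1          1             exp(2*I*pi/3)   exp(-2*I*pi/3)
  chi_2          1             exp(-2*I*pi/3)  exp(2*I*pi/3) 

Spot check: chi_1(1) = zeta_3^(1*1) = zeta_3^1 = exp(2*I*pi/3).

Argument: Z/3Z is abelian, so all 3 irreducible complex representations are 1-dimensional. They are given by chi_k(m) = zeta_3^(k*m) for k = 0,...,2. Row orthogonality: sum_m chi_k(m) conj(chi_l(m)) = 3 * [k = l].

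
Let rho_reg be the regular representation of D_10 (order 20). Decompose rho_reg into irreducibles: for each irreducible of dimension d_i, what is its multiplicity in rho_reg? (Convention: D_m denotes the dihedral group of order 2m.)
Each irreducible V_i of dimension d_i appears with multiplicity d_i, i.e. rho_reg = (direct sum over all irreducibles V_i) d_i V_i. The irreducible dimensions for D_10 are 1, 1, 1, 1, 2, 2, 2, 2: 4 irreducibles of dimension 1, each with multiplicity 1; 4 irreducibles of dimension 2, each with multiplicity 2. Total dimension 4*1*1 + 4*2*2 = 20 = |G|.

Explanation: General theorem: in the regular representation of a finite group G, each irreducible appears with multiplicity equal to its dimension. Check: dim(rho_reg) = sum d_i^2 = 1 + 1 + 1 + 1 + 4 + 4 + 4 + 4 = 20 = |G|.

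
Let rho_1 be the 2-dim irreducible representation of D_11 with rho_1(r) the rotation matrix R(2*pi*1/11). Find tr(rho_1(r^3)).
chi_{rho_1}(r^3) = 2*cos(2*pi*1*3/11) = -2*cos(5*pi/11)

Working: rho_1(r^3) is rotation by angle 2*pi*1*3/11, whose trace is 2*cos(2*pi*1*3/11) = -2*cos(5*pi/11).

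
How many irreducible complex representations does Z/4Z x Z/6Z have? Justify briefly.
24

Working: The number of irreducible complex representations of a finite group equals its number of conjugacy classes. Z/4Z x Z/6Z is abelian of order 24, so every element is its own conjugacy class: 24 classes, so Z/4Z x Z/6Z (order 24) has exactly 24 irreducible complex representations.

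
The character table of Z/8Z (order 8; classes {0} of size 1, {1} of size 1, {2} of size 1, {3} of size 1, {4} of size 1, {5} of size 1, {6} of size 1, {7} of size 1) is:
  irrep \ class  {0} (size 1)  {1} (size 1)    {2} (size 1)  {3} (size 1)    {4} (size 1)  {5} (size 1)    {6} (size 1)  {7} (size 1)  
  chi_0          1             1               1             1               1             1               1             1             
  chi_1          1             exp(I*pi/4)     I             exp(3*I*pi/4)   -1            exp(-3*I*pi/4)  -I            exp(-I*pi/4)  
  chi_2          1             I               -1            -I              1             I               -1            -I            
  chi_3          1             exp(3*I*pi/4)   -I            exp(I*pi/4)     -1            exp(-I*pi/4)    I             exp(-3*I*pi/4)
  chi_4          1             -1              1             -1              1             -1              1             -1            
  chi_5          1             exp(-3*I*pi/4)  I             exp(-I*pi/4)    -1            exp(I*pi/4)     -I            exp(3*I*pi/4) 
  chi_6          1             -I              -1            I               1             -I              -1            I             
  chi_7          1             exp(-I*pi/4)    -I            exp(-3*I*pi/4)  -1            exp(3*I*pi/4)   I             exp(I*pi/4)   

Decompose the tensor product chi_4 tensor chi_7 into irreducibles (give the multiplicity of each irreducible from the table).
chi_4 tensor chi_7 = chi_3 (all other irreducibles have multiplicity 0).

Details: The character of a tensor product is the pointwise product (chi_4 * chi_7)(C) = chi_4(C) * chi_7(C):
  {0}: (1)*(1), {1}: (-1)*(exp(-I*pi/4)), {2}: (1)*(-I), {3}: (-1)*(exp(-3*I*pi/4)), {4}: (1)*(-1), {5}: (-1)*(exp(3*I*pi/4)), {6}: (1)*(I), {7}: (-1)*(exp(I*pi/4))
so (chi_4 * chi_7) takes values
  {0} -> 1, {1} -> -exp(-I*pi/4), {2} -> -I, {3} -> -exp(-3*I*pi/4), {4} -> -1, {5} -> -exp(3*I*pi/4), {6} -> I, {7} -> -exp(I*pi/4).
Now take the inner product of this character with each irreducible chi from the table, <chi_4*chi_7, chi> = (1/8) sum_C |C| (chi_4*chi_7)(C) conj(chi(C)):
  <chi_4*chi_7, chi_0> = (1/8)[1*(1)*conj(1) + 1*(-exp(-I*pi/4))*conj(1) + 1*(-I)*conj(1) + 1*(-exp(-3*I*pi/4))*conj(1) + 1*(-1)*conj(1) + 1*(-exp(3*I*pi/4))*conj(1) + 1*(I)*conj(1) + 1*(-exp(I*pi/4))*conj(1)]
      = (1/8)[(1) + (-exp(-I*pi/4)) + (-I) + (-exp(-3*I*pi/4)) + (-1) + (-exp(3*I*pi/4)) + (I) + (-exp(I*pi/4))] = 0/8 = 0
  <chi_4*chi_7, chi_1> = (1/8)[1*(1)*conj(1) + 1*(-exp(-I*pi/4))*conj(exp(I*pi/4)) + 1*(-I)*conj(I) + 1*(-exp(-3*I*pi/4))*conj(exp(3*I*pi/4)) + 1*(-1)*conj(-1) + 1*(-exp(3*I*pi/4))*conj(exp(-3*I*pi/4)) + 1*(I)*conj(-I) + 1*(-exp(I*pi/4))*conj(exp(-I*pi/4))]
      = (1/8)[(1) + (I) + (-1) + (-I) + (1) + (I) + (-1) + (-I)] = 0/8 = 0
  <chi_4*chi_7, chi_2> = (1/8)[1*(1)*conj(1) + 1*(-exp(-I*pi/4))*conj(I) + 1*(-I)*conj(-1) + 1*(-exp(-3*I*pi/4))*conj(-I) + 1*(-1)*conj(1) + 1*(-exp(3*I*pi/4))*conj(I) + 1*(I)*conj(-1) + 1*(-exp(I*pi/4))*conj(-I)]
      = (1/8)[(1) + (exp(I*pi/4)) + (I) + (-exp(-I*pi/4)) + (-1) + (exp(-3*I*pi/4)) + (-I) + (-exp(3*I*pi/4))] = 0/8 = 0
  <chi_4*chi_7, chi_3> = (1/8)[1*(1)*conj(1) + 1*(-exp(-I*pi/4))*conj(exp(3*I*pi/4)) + 1*(-I)*conj(-I) + 1*(-exp(-3*I*pi/4))*conj(exp(I*pi/4)) + 1*(-1)*conj(-1) + 1*(-exp(3*I*pi/4))*conj(exp(-I*pi/4)) + 1*(I)*conj(I) + 1*(-exp(I*pi/4))*conj(exp(-3*I*pi/4))]
      = (1/8)[(1) + (1) + (1) + (1) + (1) + (1) + (1) + (1)] = 8/8 = 1
  <chi_4*chi_7, chi_4> = (1/8)[1*(1)*conj(1) + 1*(-exp(-I*pi/4))*conj(-1) + 1*(-I)*conj(1) + 1*(-exp(-3*I*pi/4))*conj(-1) + 1*(-1)*conj(1) + 1*(-exp(3*I*pi/4))*conj(-1) + 1*(I)*conj(1) + 1*(-exp(I*pi/4))*conj(-1)]
      = (1/8)[(1) + (exp(-I*pi/4)) + (-I) + (exp(-3*I*pi/4)) + (-1) + (exp(3*I*pi/4)) + (I) + (exp(I*pi/4))] = 0/8 = 0
  <chi_4*chi_7, chi_5> = (1/8)[1*(1)*conj(1) + 1*(-exp(-I*pi/4))*conj(exp(-3*I*pi/4)) + 1*(-I)*conj(I) + 1*(-exp(-3*I*pi/4))*conj(exp(-I*pi/4)) + 1*(-1)*conj(-1) + 1*(-exp(3*I*pi/4))*conj(exp(I*pi/4)) + 1*(I)*conj(-I) + 1*(-exp(I*pi/4))*conj(exp(3*I*pi/4))]
      = (1/8)[(1) + (-I) + (-1) + (I) + (1) + (-I) + (-1) + (I)] = 0/8 = 0
  <chi_4*chi_7, chi_6> = (1/8)[1*(1)*conj(1) + 1*(-exp(-I*pi/4))*conj(-I) + 1*(-I)*conj(-1) + 1*(-exp(-3*I*pi/4))*conj(I) + 1*(-1)*conj(1) + 1*(-exp(3*I*pi/4))*conj(-I) + 1*(I)*conj(-1) + 1*(-exp(I*pi/4))*conj(I)]
      = (1/8)[(1) + (-exp(I*pi/4)) + (I) + (exp(-I*pi/4)) + (-1) + (-exp(-3*I*pi/4)) + (-I) + (exp(3*I*pi/4))] = 0/8 = 0
  <chi_4*chi_7, chi_7> = (1/8)[1*(1)*conj(1) + 1*(-exp(-I*pi/4))*conj(exp(-I*pi/4)) + 1*(-I)*conj(-I) + 1*(-exp(-3*I*pi/4))*conj(exp(-3*I*pi/4)) + 1*(-1)*conj(-1) + 1*(-exp(3*I*pi/4))*conj(exp(3*I*pi/4)) + 1*(I)*conj(I) + 1*(-exp(I*pi/4))*conj(exp(I*pi/4))]
      = (1/8)[(1) + (-1) + (1) + (-1) + (1) + (-1) + (1) + (-1)] = 0/8 = 0
(Exp terms are combined using exp(i*s)*conj(exp(i*t)) = exp(i*(s-t)), and sums of them are collapsed using the identity that for every m > 1 the m distinct m-th roots of unity sum to 0, e.g. 1 + exp(2*I*pi/3) + exp(-2*I*pi/3) = 0.)
Hence the multiplicities are chi_3: 1. Dimension check: dim(chi_4)*dim(chi_7) = 1*1 = 1 and sum (mult * dim) = 1*1 = 1.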